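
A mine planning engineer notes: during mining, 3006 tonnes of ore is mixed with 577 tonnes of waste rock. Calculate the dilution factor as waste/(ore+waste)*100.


Total material = ore + waste
= 3006 + 577 = 3583 tonnes
Dilution = waste / total * 100
= 577 / 3583 * 100
= 0.1610382361 * 100
= 16.1038%

16.1038%


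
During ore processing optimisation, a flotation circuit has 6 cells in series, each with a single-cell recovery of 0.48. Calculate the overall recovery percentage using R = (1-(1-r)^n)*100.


Complement of single-cell recovery:
1 - r = 1 - 0.48 = 0.52
Raise to power n:
(1 - r)^6 = 0.52^6 = 0.01977060966
Overall recovery:
R = (1 - 0.01977060966) * 100
= 98.0229%

98.0229%


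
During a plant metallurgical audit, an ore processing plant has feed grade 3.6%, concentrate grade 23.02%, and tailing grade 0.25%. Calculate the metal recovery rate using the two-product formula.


94.0772%

Using the two-product formula:
R = 100 * c * (f - t) / (f * (c - t))
Numerator = 100 * 23.02 * (3.6 - 0.25)
= 100 * 23.02 * 3.35
= 7711.7
Denominator = 3.6 * (23.02 - 0.25)
= 3.6 * 22.77
= 81.972
R = 7711.7 / 81.972
= 94.0772%


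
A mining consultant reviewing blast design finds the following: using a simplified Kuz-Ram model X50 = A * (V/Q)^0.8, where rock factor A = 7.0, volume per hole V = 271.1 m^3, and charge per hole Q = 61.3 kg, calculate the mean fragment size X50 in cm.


22.995 cm

Compute V/Q:
V/Q = 271.1 / 61.3 = 4.422512235
Raise to the power 0.8:
(V/Q)^0.8 = 4.422512235^0.8 = 3.284998945
Multiply by A:
X50 = 7.0 * 3.284998945
= 22.995 cm


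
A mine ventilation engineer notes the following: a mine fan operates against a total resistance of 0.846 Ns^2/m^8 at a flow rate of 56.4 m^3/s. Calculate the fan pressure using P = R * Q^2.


2691.0922 Pa

Compute Q^2:
Q^2 = 56.4^2 = 3180.96
Compute pressure:
P = R * Q^2 = 0.846 * 3180.96
= 2691.0922 Pa


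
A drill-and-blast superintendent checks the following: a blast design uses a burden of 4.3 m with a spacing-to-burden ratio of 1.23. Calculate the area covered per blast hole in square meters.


22.7427 m^2

First, find the spacing:
Spacing = burden * ratio = 4.3 * 1.23
= 5.289 m
Then, calculate the area:
Area = burden * spacing = 4.3 * 5.289
= 22.7427 m^2


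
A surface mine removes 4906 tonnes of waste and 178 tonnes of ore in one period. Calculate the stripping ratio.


27.5618

Stripping ratio = waste tonnage / ore tonnage
= 4906 / 178
= 27.5618


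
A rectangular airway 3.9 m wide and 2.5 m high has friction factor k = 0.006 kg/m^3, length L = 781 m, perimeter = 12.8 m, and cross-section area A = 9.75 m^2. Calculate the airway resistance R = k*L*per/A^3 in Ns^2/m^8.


Compute the numerator:
k * L * per = 0.006 * 781 * 12.8
= 59.9808
Compute the denominator:
A^3 = 9.75^3 = 926.859375
Resistance:
R = 59.9808 / 926.859375
= 0.0647 Ns^2/m^8

0.0647 Ns^2/m^8


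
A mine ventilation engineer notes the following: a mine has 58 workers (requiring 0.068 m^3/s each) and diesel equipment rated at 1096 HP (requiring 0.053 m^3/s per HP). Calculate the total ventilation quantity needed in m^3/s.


Airflow for workers:
Q_people = 58 * 0.068 = 3.944 m^3/s
Airflow for diesel equipment:
Q_diesel = 1096 * 0.053 = 58.088 m^3/s
Total ventilation:
Q_total = 3.944 + 58.088
= 62.032 m^3/s

62.032 m^3/s


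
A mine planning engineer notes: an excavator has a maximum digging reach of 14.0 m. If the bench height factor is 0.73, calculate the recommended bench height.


10.22 m

Bench height = reach * factor
= 14.0 * 0.73
= 10.22 m


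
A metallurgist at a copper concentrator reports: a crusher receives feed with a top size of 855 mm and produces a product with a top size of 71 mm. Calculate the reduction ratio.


12.0423

Reduction ratio = feed size / product size
= 855 / 71
= 12.0423


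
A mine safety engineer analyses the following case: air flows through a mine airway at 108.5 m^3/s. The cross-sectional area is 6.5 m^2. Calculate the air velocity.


16.6923 m/s

Velocity = flow rate / cross-sectional area
= 108.5 / 6.5
= 16.6923 m/s


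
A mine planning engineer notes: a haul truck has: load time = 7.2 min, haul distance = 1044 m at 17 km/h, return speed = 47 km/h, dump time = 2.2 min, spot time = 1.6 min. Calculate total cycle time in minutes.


Convert haul speed to m/min: 17 * 1000/60 = 283.3333333 m/min
Haul time = 1044 / 283.3333333 = 3.684705882 min
Convert return speed to m/min: 47 * 1000/60 = 783.3333333 m/min
Return time = 1044 / 783.3333333 = 1.332765957 min
Total cycle time:
= 7.2 + 3.684705882 + 2.2 + 1.332765957 + 1.6
= 16.0175 min

16.0175 min


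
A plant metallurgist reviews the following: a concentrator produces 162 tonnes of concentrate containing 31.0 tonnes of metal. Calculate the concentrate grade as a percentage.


19.1358%

Grade = (metal in concentrate / concentrate mass) * 100
= (31.0 / 162) * 100
= 0.1913580247 * 100
= 19.1358%


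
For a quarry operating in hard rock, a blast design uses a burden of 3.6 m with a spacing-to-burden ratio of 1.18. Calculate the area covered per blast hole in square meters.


15.2928 m^2

First, find the spacing:
Spacing = burden * ratio = 3.6 * 1.18
= 4.248 m
Then, calculate the area:
Area = burden * spacing = 3.6 * 4.248
= 15.2928 m^2


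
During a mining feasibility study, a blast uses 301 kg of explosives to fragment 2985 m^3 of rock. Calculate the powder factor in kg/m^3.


Powder factor = explosive mass / rock volume
= 301 / 2985
= 0.1008 kg/m^3

0.1008 kg/m^3


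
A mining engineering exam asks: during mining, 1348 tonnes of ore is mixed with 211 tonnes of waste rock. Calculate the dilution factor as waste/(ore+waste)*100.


Total material = ore + waste
= 1348 + 211 = 1559 tonnes
Dilution = waste / total * 100
= 211 / 1559 * 100
= 0.1353431687 * 100
= 13.5343%

13.5343%


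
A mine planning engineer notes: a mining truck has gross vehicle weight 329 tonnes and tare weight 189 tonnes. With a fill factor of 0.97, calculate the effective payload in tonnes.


135.8 tonnes

Maximum payload = gross - tare
= 329 - 189 = 140 tonnes
Effective payload = max payload * fill factor
= 140 * 0.97
= 135.8 tonnes


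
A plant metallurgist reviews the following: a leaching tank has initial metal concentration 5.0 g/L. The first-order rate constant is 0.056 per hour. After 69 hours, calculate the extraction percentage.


Compute the exponent:
-k * t = -0.056 * 69 = -3.864
Remaining concentration:
C = 5.0 * exp(-3.864)
= 5.0 * 0.02098389584
= 0.1049194792 g/L
Extracted = 5.0 - 0.1049194792 = 4.895080521 g/L
Extraction % = 4.895080521 / 5.0 * 100
= 97.9016%

97.9016%


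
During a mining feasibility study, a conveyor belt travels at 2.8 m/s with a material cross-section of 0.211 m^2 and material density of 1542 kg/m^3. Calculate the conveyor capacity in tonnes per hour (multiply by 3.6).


3279.649 t/h

Volumetric flow = speed * area
= 2.8 * 0.211 = 0.5908 m^3/s
Mass flow = volumetric * density
= 0.5908 * 1542 = 911.0136 kg/s
Convert to t/h: multiply by 3.6
Capacity = 911.0136 * 3.6
= 3279.649 t/h


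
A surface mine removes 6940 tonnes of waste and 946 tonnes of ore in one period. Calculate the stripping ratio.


Stripping ratio = waste tonnage / ore tonnage
= 6940 / 946
= 7.3362

7.3362


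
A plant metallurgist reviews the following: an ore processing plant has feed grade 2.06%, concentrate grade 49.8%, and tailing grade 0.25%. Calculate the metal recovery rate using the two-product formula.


Using the two-product formula:
R = 100 * c * (f - t) / (f * (c - t))
Numerator = 100 * 49.8 * (2.06 - 0.25)
= 100 * 49.8 * 1.81
= 9013.8
Denominator = 2.06 * (49.8 - 0.25)
= 2.06 * 49.55
= 102.073
R = 9013.8 / 102.073
= 88.3074%

88.3074%


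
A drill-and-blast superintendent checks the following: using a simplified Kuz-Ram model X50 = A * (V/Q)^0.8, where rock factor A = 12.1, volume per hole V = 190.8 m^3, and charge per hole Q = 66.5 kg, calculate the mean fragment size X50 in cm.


28.1184 cm

Compute V/Q:
V/Q = 190.8 / 66.5 = 2.869172932
Raise to the power 0.8:
(V/Q)^0.8 = 2.869172932^0.8 = 2.32383549
Multiply by A:
X50 = 12.1 * 2.32383549
= 28.1184 cm


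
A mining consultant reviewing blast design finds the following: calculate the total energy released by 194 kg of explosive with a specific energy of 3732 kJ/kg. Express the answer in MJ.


Energy = mass * specific_energy / 1000
= 194 * 3732 / 1000
= 724008 / 1000
= 724.008 MJ

724.008 MJ


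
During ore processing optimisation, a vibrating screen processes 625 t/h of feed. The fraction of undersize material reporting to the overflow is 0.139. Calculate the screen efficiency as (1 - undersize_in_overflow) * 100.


Screen efficiency = (1 - fraction of undersize in overflow) * 100
= (1 - 0.139) * 100
= 0.861 * 100
= 86.1%

86.1%


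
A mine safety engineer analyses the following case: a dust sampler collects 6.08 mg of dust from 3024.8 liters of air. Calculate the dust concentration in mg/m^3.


Convert liters to m^3: 1 m^3 = 1000 L
Concentration = mass / volume * 1000
= 6.08 / 3024.8 * 1000
= 0.002010050251 * 1000
= 2.0101 mg/m^3

2.0101 mg/m^3


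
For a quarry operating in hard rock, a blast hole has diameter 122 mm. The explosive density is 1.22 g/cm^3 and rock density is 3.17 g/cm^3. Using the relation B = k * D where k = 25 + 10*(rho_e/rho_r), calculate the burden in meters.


First, compute k:
rho_e / rho_r = 1.22 / 3.17 = 0.3848580442
k = 25 + 10 * 0.3848580442 = 28.84858044
Then, compute burden:
B = k * D / 1000 = 28.84858044 * 122 / 1000
= 3519.526814 / 1000
= 3.5195 m

3.5195 m


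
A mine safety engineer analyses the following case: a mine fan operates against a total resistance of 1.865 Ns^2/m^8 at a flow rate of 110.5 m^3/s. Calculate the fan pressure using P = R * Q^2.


Compute Q^2:
Q^2 = 110.5^2 = 12210.25
Compute pressure:
P = R * Q^2 = 1.865 * 12210.25
= 22772.1163 Pa

22772.1163 Pa


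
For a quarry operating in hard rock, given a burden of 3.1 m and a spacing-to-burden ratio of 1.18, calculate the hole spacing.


Spacing = burden * ratio
= 3.1 * 1.18
= 3.658 m

3.658 m


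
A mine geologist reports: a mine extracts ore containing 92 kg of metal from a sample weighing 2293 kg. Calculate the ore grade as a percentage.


Ore grade = (metal mass / ore mass) * 100
= (92 / 2293) * 100
= 0.04012211077 * 100
= 4.0122%

4.0122%


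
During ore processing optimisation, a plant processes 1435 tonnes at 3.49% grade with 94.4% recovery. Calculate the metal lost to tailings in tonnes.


Total metal in feed:
= 1435 * 3.49 / 100 = 50.0815 tonnes
Metal recovered:
= 50.0815 * 94.4 / 100 = 47.276936 tonnes
Metal lost to tailings:
= 50.0815 - 47.276936
= 2.8046 tonnes

2.8046 tonnes


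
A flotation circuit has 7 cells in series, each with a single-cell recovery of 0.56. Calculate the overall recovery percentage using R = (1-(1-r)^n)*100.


99.6807%

Complement of single-cell recovery:
1 - r = 1 - 0.56 = 0.44
Raise to power n:
(1 - r)^7 = 0.44^7 = 0.003192778097
Overall recovery:
R = (1 - 0.003192778097) * 100
= 99.6807%


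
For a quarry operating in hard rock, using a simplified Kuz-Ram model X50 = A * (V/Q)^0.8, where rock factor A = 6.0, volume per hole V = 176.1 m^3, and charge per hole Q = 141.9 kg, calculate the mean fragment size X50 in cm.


Compute V/Q:
V/Q = 176.1 / 141.9 = 1.241014799
Raise to the power 0.8:
(V/Q)^0.8 = 1.241014799^0.8 = 1.188561254
Multiply by A:
X50 = 6.0 * 1.188561254
= 7.1314 cm

7.1314 cm


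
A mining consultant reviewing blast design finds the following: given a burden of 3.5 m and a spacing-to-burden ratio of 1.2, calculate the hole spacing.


4.2 m

Spacing = burden * ratio
= 3.5 * 1.2
= 4.2 m


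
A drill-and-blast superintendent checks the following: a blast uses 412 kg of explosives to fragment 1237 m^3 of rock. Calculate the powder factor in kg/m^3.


0.3331 kg/m^3

Powder factor = explosive mass / rock volume
= 412 / 1237
= 0.3331 kg/m^3


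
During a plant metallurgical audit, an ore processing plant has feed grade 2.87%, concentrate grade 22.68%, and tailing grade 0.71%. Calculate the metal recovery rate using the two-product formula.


77.6935%

Using the two-product formula:
R = 100 * c * (f - t) / (f * (c - t))
Numerator = 100 * 22.68 * (2.87 - 0.71)
= 100 * 22.68 * 2.16
= 4898.88
Denominator = 2.87 * (22.68 - 0.71)
= 2.87 * 21.97
= 63.0539
R = 4898.88 / 63.0539
= 77.6935%


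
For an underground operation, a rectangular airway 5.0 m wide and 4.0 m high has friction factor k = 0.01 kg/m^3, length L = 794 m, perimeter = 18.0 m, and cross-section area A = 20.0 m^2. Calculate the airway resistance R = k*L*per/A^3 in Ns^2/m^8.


Compute the numerator:
k * L * per = 0.01 * 794 * 18.0
= 142.92
Compute the denominator:
A^3 = 20.0^3 = 8000
Resistance:
R = 142.92 / 8000
= 0.0179 Ns^2/m^8

0.0179 Ns^2/m^8


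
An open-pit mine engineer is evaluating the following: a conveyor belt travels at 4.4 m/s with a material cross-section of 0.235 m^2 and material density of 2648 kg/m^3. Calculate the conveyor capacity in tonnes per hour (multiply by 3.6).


Volumetric flow = speed * area
= 4.4 * 0.235 = 1.034 m^3/s
Mass flow = volumetric * density
= 1.034 * 2648 = 2738.032 kg/s
Convert to t/h: multiply by 3.6
Capacity = 2738.032 * 3.6
= 9856.9152 t/h

9856.9152 t/h


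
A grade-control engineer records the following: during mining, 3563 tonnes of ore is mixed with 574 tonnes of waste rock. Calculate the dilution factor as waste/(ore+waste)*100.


13.8748%

Total material = ore + waste
= 3563 + 574 = 4137 tonnes
Dilution = waste / total * 100
= 574 / 4137 * 100
= 0.1387478849 * 100
= 13.8748%


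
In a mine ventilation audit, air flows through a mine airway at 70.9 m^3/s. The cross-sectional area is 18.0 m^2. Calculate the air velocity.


3.9389 m/s

Velocity = flow rate / cross-sectional area
= 70.9 / 18.0
= 3.9389 m/s


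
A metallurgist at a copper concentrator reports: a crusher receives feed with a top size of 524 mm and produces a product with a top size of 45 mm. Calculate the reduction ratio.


11.6444

Reduction ratio = feed size / product size
= 524 / 45
= 11.6444


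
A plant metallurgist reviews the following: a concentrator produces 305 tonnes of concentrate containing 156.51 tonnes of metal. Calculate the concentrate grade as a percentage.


Grade = (metal in concentrate / concentrate mass) * 100
= (156.51 / 305) * 100
= 0.513147541 * 100
= 51.3148%

51.3148%


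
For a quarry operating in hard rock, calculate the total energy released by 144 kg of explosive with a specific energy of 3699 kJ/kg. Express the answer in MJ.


532.656 MJ

Energy = mass * specific_energy / 1000
= 144 * 3699 / 1000
= 532656 / 1000
= 532.656 MJ


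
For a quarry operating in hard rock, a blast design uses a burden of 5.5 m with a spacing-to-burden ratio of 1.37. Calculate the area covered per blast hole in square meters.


41.4425 m^2

First, find the spacing:
Spacing = burden * ratio = 5.5 * 1.37
= 7.535 m
Then, calculate the area:
Area = burden * spacing = 5.5 * 7.535
= 41.4425 m^2


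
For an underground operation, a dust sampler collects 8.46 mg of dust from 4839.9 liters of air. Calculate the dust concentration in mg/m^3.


Convert liters to m^3: 1 m^3 = 1000 L
Concentration = mass / volume * 1000
= 8.46 / 4839.9 * 1000
= 0.001747969999 * 1000
= 1.748 mg/m^3

1.748 mg/m^3


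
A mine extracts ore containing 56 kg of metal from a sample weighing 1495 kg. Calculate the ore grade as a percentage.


Ore grade = (metal mass / ore mass) * 100
= (56 / 1495) * 100
= 0.03745819398 * 100
= 3.7458%

3.7458%


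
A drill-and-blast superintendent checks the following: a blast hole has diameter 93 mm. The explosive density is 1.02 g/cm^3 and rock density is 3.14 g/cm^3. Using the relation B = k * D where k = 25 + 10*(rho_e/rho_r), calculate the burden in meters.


2.6271 m

First, compute k:
rho_e / rho_r = 1.02 / 3.14 = 0.3248407643
k = 25 + 10 * 0.3248407643 = 28.24840764
Then, compute burden:
B = k * D / 1000 = 28.24840764 * 93 / 1000
= 2627.101911 / 1000
= 2.6271 m


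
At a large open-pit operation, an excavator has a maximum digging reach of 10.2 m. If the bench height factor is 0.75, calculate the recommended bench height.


7.65 m

Bench height = reach * factor
= 10.2 * 0.75
= 7.65 m


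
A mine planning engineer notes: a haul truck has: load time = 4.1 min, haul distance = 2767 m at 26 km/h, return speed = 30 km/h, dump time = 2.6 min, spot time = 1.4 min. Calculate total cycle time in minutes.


20.0194 min

Convert haul speed to m/min: 26 * 1000/60 = 433.3333333 m/min
Haul time = 2767 / 433.3333333 = 6.385384615 min
Convert return speed to m/min: 30 * 1000/60 = 500 m/min
Return time = 2767 / 500 = 5.534 min
Total cycle time:
= 4.1 + 6.385384615 + 2.6 + 5.534 + 1.4
= 20.0194 min


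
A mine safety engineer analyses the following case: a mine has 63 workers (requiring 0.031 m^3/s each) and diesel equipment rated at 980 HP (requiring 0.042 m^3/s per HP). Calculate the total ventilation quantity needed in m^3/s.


43.113 m^3/s

Airflow for workers:
Q_people = 63 * 0.031 = 1.953 m^3/s
Airflow for diesel equipment:
Q_diesel = 980 * 0.042 = 41.16 m^3/s
Total ventilation:
Q_total = 1.953 + 41.16
= 43.113 m^3/s


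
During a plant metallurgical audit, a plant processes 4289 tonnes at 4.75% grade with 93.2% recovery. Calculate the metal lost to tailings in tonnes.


Total metal in feed:
= 4289 * 4.75 / 100 = 203.7275 tonnes
Metal recovered:
= 203.7275 * 93.2 / 100 = 189.87403 tonnes
Metal lost to tailings:
= 203.7275 - 189.87403
= 13.8535 tonnes

13.8535 tonnes


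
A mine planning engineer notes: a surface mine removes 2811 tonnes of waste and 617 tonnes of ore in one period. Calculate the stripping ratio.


Stripping ratio = waste tonnage / ore tonnage
= 2811 / 617
= 4.5559

4.5559


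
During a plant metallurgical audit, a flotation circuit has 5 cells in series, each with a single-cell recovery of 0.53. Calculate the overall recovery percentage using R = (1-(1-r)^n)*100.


97.7065%

Complement of single-cell recovery:
1 - r = 1 - 0.53 = 0.47
Raise to power n:
(1 - r)^5 = 0.47^5 = 0.0229345007
Overall recovery:
R = (1 - 0.0229345007) * 100
= 97.7065%


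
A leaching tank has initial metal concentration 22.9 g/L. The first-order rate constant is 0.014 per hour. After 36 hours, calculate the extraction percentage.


Compute the exponent:
-k * t = -0.014 * 36 = -0.504
Remaining concentration:
C = 22.9 * exp(-0.504)
= 22.9 * 0.6041093829
= 13.83410487 g/L
Extracted = 22.9 - 13.83410487 = 9.065895133 g/L
Extraction % = 9.065895133 / 22.9 * 100
= 39.5891%

39.5891%


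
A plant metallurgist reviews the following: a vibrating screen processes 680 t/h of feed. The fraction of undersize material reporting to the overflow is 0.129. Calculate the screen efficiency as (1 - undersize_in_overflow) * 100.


87.1%

Screen efficiency = (1 - fraction of undersize in overflow) * 100
= (1 - 0.129) * 100
= 0.871 * 100
= 87.1%


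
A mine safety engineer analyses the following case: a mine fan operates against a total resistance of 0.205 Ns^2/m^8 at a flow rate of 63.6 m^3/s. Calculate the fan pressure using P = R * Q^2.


829.2168 Pa

Compute Q^2:
Q^2 = 63.6^2 = 4044.96
Compute pressure:
P = R * Q^2 = 0.205 * 4044.96
= 829.2168 Pa


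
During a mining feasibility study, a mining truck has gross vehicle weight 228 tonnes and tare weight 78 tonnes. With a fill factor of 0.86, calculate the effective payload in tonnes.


129.0 tonnes

Maximum payload = gross - tare
= 228 - 78 = 150 tonnes
Effective payload = max payload * fill factor
= 150 * 0.86
= 129.0 tonnes


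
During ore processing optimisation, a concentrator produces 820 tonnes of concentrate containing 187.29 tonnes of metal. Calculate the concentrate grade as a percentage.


Grade = (metal in concentrate / concentrate mass) * 100
= (187.29 / 820) * 100
= 0.228402439 * 100
= 22.8402%

22.8402%


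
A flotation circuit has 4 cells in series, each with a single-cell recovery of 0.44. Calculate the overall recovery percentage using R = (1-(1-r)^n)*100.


90.1655%

Complement of single-cell recovery:
1 - r = 1 - 0.44 = 0.56
Raise to power n:
(1 - r)^4 = 0.56^4 = 0.09834496
Overall recovery:
R = (1 - 0.09834496) * 100
= 90.1655%


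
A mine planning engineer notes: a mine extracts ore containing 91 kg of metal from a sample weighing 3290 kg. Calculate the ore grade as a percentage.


2.766%

Ore grade = (metal mass / ore mass) * 100
= (91 / 3290) * 100
= 0.02765957447 * 100
= 2.766%


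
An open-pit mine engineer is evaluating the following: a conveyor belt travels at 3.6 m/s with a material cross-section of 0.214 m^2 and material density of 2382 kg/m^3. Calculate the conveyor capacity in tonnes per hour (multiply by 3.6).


6606.3341 t/h

Volumetric flow = speed * area
= 3.6 * 0.214 = 0.7704 m^3/s
Mass flow = volumetric * density
= 0.7704 * 2382 = 1835.0928 kg/s
Convert to t/h: multiply by 3.6
Capacity = 1835.0928 * 3.6
= 6606.3341 t/h


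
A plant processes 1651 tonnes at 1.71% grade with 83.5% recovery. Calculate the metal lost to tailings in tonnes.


4.6583 tonnes

Total metal in feed:
= 1651 * 1.71 / 100 = 28.2321 tonnes
Metal recovered:
= 28.2321 * 83.5 / 100 = 23.5738035 tonnes
Metal lost to tailings:
= 28.2321 - 23.5738035
= 4.6583 tonnes


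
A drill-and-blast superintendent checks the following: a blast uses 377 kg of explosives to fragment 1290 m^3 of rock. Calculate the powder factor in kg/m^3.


0.2922 kg/m^3

Powder factor = explosive mass / rock volume
= 377 / 1290
= 0.2922 kg/m^3


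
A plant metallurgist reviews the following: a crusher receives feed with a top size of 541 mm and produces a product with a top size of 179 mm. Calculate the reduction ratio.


3.0223

Reduction ratio = feed size / product size
= 541 / 179
= 3.0223


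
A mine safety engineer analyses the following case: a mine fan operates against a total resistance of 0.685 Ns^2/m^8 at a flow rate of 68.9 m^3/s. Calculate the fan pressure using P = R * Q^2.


Compute Q^2:
Q^2 = 68.9^2 = 4747.21
Compute pressure:
P = R * Q^2 = 0.685 * 4747.21
= 3251.8389 Pa

3251.8389 Pa


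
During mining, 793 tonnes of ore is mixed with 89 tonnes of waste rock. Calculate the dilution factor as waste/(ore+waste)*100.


Total material = ore + waste
= 793 + 89 = 882 tonnes
Dilution = waste / total * 100
= 89 / 882 * 100
= 0.1009070295 * 100
= 10.0907%

10.0907%


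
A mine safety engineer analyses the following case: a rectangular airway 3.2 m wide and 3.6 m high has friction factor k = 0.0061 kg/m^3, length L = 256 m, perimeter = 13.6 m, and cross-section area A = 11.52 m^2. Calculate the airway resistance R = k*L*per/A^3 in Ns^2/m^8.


Compute the numerator:
k * L * per = 0.0061 * 256 * 13.6
= 21.23776
Compute the denominator:
A^3 = 11.52^3 = 1528.823808
Resistance:
R = 21.23776 / 1528.823808
= 0.0139 Ns^2/m^8

0.0139 Ns^2/m^8


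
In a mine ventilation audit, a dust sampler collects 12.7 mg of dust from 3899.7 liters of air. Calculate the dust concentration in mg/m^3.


Convert liters to m^3: 1 m^3 = 1000 L
Concentration = mass / volume * 1000
= 12.7 / 3899.7 * 1000
= 0.003256660769 * 1000
= 3.2567 mg/m^3

3.2567 mg/m^3


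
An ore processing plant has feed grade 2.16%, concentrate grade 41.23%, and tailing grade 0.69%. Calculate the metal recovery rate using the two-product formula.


Using the two-product formula:
R = 100 * c * (f - t) / (f * (c - t))
Numerator = 100 * 41.23 * (2.16 - 0.69)
= 100 * 41.23 * 1.47
= 6060.81
Denominator = 2.16 * (41.23 - 0.69)
= 2.16 * 40.54
= 87.5664
R = 6060.81 / 87.5664
= 69.2139%

69.2139%


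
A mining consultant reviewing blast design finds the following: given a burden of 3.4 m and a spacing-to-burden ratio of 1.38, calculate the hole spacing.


Spacing = burden * ratio
= 3.4 * 1.38
= 4.692 m

4.692 m


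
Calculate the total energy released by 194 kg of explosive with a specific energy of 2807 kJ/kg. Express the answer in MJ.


544.558 MJ

Energy = mass * specific_energy / 1000
= 194 * 2807 / 1000
= 544558 / 1000
= 544.558 MJ


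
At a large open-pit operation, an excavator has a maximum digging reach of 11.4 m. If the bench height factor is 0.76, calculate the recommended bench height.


Bench height = reach * factor
= 11.4 * 0.76
= 8.664 m

8.664 m


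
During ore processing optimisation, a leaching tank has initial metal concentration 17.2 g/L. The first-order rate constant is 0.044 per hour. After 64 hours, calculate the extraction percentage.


94.0155%

Compute the exponent:
-k * t = -0.044 * 64 = -2.816
Remaining concentration:
C = 17.2 * exp(-2.816)
= 17.2 * 0.05984484396
= 1.029331316 g/L
Extracted = 17.2 - 1.029331316 = 16.17066868 g/L
Extraction % = 16.17066868 / 17.2 * 100
= 94.0155%


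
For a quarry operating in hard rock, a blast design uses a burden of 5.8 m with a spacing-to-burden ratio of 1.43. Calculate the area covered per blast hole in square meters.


48.1052 m^2

First, find the spacing:
Spacing = burden * ratio = 5.8 * 1.43
= 8.294 m
Then, calculate the area:
Area = burden * spacing = 5.8 * 8.294
= 48.1052 m^2


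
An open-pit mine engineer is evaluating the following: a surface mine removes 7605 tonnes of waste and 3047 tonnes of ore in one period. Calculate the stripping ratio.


Stripping ratio = waste tonnage / ore tonnage
= 7605 / 3047
= 2.4959

2.4959


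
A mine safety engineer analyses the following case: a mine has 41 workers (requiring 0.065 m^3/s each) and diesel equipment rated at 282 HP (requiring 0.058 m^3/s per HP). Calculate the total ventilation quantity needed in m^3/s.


19.021 m^3/s

Airflow for workers:
Q_people = 41 * 0.065 = 2.665 m^3/s
Airflow for diesel equipment:
Q_diesel = 282 * 0.058 = 16.356 m^3/s
Total ventilation:
Q_total = 2.665 + 16.356
= 19.021 m^3/s


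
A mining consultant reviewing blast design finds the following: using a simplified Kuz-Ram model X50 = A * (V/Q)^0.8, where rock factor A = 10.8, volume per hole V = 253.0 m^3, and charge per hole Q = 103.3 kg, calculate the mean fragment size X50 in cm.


Compute V/Q:
V/Q = 253.0 / 103.3 = 2.449177154
Raise to the power 0.8:
(V/Q)^0.8 = 2.449177154^0.8 = 2.047463459
Multiply by A:
X50 = 10.8 * 2.047463459
= 22.1126 cm

22.1126 cm


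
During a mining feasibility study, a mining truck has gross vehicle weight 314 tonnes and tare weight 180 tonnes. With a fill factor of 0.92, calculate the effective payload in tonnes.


Maximum payload = gross - tare
= 314 - 180 = 134 tonnes
Effective payload = max payload * fill factor
= 134 * 0.92
= 123.28 tonnes

123.28 tonnes


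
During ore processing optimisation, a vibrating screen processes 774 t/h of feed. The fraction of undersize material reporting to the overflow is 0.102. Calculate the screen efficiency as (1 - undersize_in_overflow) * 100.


Screen efficiency = (1 - fraction of undersize in overflow) * 100
= (1 - 0.102) * 100
= 0.898 * 100
= 89.8%

89.8%


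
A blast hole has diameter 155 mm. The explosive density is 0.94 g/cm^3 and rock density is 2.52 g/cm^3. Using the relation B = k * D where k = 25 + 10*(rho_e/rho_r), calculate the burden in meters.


First, compute k:
rho_e / rho_r = 0.94 / 2.52 = 0.373015873
k = 25 + 10 * 0.373015873 = 28.73015873
Then, compute burden:
B = k * D / 1000 = 28.73015873 * 155 / 1000
= 4453.174603 / 1000
= 4.4532 m

4.4532 m


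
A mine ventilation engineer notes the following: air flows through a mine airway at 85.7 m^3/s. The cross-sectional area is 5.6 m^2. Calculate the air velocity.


15.3036 m/s

Velocity = flow rate / cross-sectional area
= 85.7 / 5.6
= 15.3036 m/s


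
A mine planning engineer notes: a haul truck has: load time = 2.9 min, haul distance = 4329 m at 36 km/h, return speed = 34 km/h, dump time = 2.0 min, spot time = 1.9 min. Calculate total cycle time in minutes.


21.6544 min

Convert haul speed to m/min: 36 * 1000/60 = 600 m/min
Haul time = 4329 / 600 = 7.215 min
Convert return speed to m/min: 34 * 1000/60 = 566.6666667 m/min
Return time = 4329 / 566.6666667 = 7.639411765 min
Total cycle time:
= 2.9 + 7.215 + 2.0 + 7.639411765 + 1.9
= 21.6544 min


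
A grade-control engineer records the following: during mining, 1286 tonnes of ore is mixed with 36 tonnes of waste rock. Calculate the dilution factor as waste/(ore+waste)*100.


2.7231%

Total material = ore + waste
= 1286 + 36 = 1322 tonnes
Dilution = waste / total * 100
= 36 / 1322 * 100
= 0.02723146747 * 100
= 2.7231%


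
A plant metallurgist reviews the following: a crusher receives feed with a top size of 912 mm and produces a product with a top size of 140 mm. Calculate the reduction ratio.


Reduction ratio = feed size / product size
= 912 / 140
= 6.5143

6.5143


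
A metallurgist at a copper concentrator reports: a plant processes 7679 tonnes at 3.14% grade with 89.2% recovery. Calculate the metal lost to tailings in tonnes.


26.041 tonnes

Total metal in feed:
= 7679 * 3.14 / 100 = 241.1206 tonnes
Metal recovered:
= 241.1206 * 89.2 / 100 = 215.0795752 tonnes
Metal lost to tailings:
= 241.1206 - 215.0795752
= 26.041 tonnes


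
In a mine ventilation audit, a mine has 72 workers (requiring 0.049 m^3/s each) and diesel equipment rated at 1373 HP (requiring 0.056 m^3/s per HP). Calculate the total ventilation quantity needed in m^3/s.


Airflow for workers:
Q_people = 72 * 0.049 = 3.528 m^3/s
Airflow for diesel equipment:
Q_diesel = 1373 * 0.056 = 76.888 m^3/s
Total ventilation:
Q_total = 3.528 + 76.888
= 80.416 m^3/s

80.416 m^3/s


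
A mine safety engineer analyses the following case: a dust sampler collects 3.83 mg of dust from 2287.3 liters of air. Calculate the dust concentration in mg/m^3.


Convert liters to m^3: 1 m^3 = 1000 L
Concentration = mass / volume * 1000
= 3.83 / 2287.3 * 1000
= 0.001674463341 * 1000
= 1.6745 mg/m^3

1.6745 mg/m^3


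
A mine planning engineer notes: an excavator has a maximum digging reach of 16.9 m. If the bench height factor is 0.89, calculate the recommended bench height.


Bench height = reach * factor
= 16.9 * 0.89
= 15.041 m

15.041 m


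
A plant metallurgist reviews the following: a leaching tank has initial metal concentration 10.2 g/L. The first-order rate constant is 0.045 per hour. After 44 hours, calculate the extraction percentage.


86.1931%

Compute the exponent:
-k * t = -0.045 * 44 = -1.98
Remaining concentration:
C = 10.2 * exp(-1.98)
= 10.2 * 0.1380692373
= 1.408306221 g/L
Extracted = 10.2 - 1.408306221 = 8.791693779 g/L
Extraction % = 8.791693779 / 10.2 * 100
= 86.1931%


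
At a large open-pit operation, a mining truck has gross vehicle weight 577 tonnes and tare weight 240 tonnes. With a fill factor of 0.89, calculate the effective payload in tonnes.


Maximum payload = gross - tare
= 577 - 240 = 337 tonnes
Effective payload = max payload * fill factor
= 337 * 0.89
= 299.93 tonnes

299.93 tonnes


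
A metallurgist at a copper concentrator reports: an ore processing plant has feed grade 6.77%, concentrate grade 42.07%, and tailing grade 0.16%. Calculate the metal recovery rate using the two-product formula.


98.0094%

Using the two-product formula:
R = 100 * c * (f - t) / (f * (c - t))
Numerator = 100 * 42.07 * (6.77 - 0.16)
= 100 * 42.07 * 6.61
= 27808.27
Denominator = 6.77 * (42.07 - 0.16)
= 6.77 * 41.91
= 283.7307
R = 27808.27 / 283.7307
= 98.0094%


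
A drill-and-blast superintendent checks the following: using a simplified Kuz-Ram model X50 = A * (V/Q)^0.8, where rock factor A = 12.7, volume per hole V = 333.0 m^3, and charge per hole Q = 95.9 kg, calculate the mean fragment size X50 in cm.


Compute V/Q:
V/Q = 333.0 / 95.9 = 3.472367049
Raise to the power 0.8:
(V/Q)^0.8 = 3.472367049^0.8 = 2.707076327
Multiply by A:
X50 = 12.7 * 2.707076327
= 34.3799 cm

34.3799 cm


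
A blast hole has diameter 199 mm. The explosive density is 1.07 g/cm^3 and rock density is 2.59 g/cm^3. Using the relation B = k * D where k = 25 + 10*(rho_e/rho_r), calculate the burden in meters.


First, compute k:
rho_e / rho_r = 1.07 / 2.59 = 0.4131274131
k = 25 + 10 * 0.4131274131 = 29.13127413
Then, compute burden:
B = k * D / 1000 = 29.13127413 * 199 / 1000
= 5797.123552 / 1000
= 5.7971 m

5.7971 m


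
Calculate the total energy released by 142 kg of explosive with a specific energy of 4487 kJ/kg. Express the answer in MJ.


Energy = mass * specific_energy / 1000
= 142 * 4487 / 1000
= 637154 / 1000
= 637.154 MJ

637.154 MJ


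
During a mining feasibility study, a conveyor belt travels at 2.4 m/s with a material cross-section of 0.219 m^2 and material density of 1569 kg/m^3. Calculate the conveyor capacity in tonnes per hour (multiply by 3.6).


2968.799 t/h

Volumetric flow = speed * area
= 2.4 * 0.219 = 0.5256 m^3/s
Mass flow = volumetric * density
= 0.5256 * 1569 = 824.6664 kg/s
Convert to t/h: multiply by 3.6
Capacity = 824.6664 * 3.6
= 2968.799 t/h


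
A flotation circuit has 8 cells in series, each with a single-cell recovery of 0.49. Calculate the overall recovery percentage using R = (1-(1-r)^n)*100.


99.5423%

Complement of single-cell recovery:
1 - r = 1 - 0.49 = 0.51
Raise to power n:
(1 - r)^8 = 0.51^8 = 0.004576794457
Overall recovery:
R = (1 - 0.004576794457) * 100
= 99.5423%


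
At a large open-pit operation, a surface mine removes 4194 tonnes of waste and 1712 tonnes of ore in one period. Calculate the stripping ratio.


Stripping ratio = waste tonnage / ore tonnage
= 4194 / 1712
= 2.4498

2.4498


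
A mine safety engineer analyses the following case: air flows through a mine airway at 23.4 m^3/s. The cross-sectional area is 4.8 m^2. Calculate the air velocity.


4.875 m/s

Velocity = flow rate / cross-sectional area
= 23.4 / 4.8
= 4.875 m/s


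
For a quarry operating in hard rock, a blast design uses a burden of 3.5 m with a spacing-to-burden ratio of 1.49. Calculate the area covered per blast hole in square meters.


18.2525 m^2

First, find the spacing:
Spacing = burden * ratio = 3.5 * 1.49
= 5.215 m
Then, calculate the area:
Area = burden * spacing = 3.5 * 5.215
= 18.2525 m^2


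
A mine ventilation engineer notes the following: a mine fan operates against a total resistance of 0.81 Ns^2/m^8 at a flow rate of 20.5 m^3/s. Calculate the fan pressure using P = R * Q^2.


340.4025 Pa

Compute Q^2:
Q^2 = 20.5^2 = 420.25
Compute pressure:
P = R * Q^2 = 0.81 * 420.25
= 340.4025 Pa


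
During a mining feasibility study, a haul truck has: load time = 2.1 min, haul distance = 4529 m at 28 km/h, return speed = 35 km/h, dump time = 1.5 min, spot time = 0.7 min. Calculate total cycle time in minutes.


Convert haul speed to m/min: 28 * 1000/60 = 466.6666667 m/min
Haul time = 4529 / 466.6666667 = 9.705 min
Convert return speed to m/min: 35 * 1000/60 = 583.3333333 m/min
Return time = 4529 / 583.3333333 = 7.764 min
Total cycle time:
= 2.1 + 9.705 + 1.5 + 7.764 + 0.7
= 21.769 min

21.769 min


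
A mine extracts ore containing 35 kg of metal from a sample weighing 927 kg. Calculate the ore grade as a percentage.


Ore grade = (metal mass / ore mass) * 100
= (35 / 927) * 100
= 0.0377562028 * 100
= 3.7756%

3.7756%


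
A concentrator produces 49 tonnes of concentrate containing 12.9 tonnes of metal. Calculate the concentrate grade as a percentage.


26.3265%

Grade = (metal in concentrate / concentrate mass) * 100
= (12.9 / 49) * 100
= 0.2632653061 * 100
= 26.3265%


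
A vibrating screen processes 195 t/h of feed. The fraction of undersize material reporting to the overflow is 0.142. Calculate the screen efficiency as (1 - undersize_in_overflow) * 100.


85.8%

Screen efficiency = (1 - fraction of undersize in overflow) * 100
= (1 - 0.142) * 100
= 0.858 * 100
= 85.8%


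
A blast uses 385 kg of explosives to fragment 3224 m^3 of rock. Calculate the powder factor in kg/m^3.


0.1194 kg/m^3

Powder factor = explosive mass / rock volume
= 385 / 3224
= 0.1194 kg/m^3


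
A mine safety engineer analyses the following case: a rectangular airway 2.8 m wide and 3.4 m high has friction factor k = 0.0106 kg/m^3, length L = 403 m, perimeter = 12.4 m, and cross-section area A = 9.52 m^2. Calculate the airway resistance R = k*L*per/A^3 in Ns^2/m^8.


0.0614 Ns^2/m^8

Compute the numerator:
k * L * per = 0.0106 * 403 * 12.4
= 52.97032
Compute the denominator:
A^3 = 9.52^3 = 862.801408
Resistance:
R = 52.97032 / 862.801408
= 0.0614 Ns^2/m^8


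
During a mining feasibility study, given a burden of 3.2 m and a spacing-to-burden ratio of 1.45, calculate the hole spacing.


4.64 m

Spacing = burden * ratio
= 3.2 * 1.45
= 4.64 m


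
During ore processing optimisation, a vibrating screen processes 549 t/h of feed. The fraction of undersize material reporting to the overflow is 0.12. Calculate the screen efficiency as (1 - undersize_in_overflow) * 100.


88.0%

Screen efficiency = (1 - fraction of undersize in overflow) * 100
= (1 - 0.12) * 100
= 0.88 * 100
= 88.0%


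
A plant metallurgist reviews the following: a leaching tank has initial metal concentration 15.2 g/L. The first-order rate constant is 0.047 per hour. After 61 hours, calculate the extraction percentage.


94.3131%

Compute the exponent:
-k * t = -0.047 * 61 = -2.867
Remaining concentration:
C = 15.2 * exp(-2.867)
= 15.2 * 0.05686927876
= 0.8644130372 g/L
Extracted = 15.2 - 0.8644130372 = 14.33558696 g/L
Extraction % = 14.33558696 / 15.2 * 100
= 94.3131%


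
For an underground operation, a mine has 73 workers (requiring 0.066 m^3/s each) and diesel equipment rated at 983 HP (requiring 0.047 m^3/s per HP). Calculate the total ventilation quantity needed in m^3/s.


Airflow for workers:
Q_people = 73 * 0.066 = 4.818 m^3/s
Airflow for diesel equipment:
Q_diesel = 983 * 0.047 = 46.201 m^3/s
Total ventilation:
Q_total = 4.818 + 46.201
= 51.019 m^3/s

51.019 m^3/s


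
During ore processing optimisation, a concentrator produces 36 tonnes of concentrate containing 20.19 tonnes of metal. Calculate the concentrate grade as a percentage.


56.0833%

Grade = (metal in concentrate / concentrate mass) * 100
= (20.19 / 36) * 100
= 0.5608333333 * 100
= 56.0833%


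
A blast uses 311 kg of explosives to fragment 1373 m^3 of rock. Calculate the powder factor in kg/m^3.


0.2265 kg/m^3

Powder factor = explosive mass / rock volume
= 311 / 1373
= 0.2265 kg/m^3


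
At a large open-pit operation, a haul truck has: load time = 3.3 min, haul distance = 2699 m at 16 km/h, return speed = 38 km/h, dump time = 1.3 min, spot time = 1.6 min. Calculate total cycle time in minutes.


20.5828 min

Convert haul speed to m/min: 16 * 1000/60 = 266.6666667 m/min
Haul time = 2699 / 266.6666667 = 10.12125 min
Convert return speed to m/min: 38 * 1000/60 = 633.3333333 m/min
Return time = 2699 / 633.3333333 = 4.261578947 min
Total cycle time:
= 3.3 + 10.12125 + 1.3 + 4.261578947 + 1.6
= 20.5828 min


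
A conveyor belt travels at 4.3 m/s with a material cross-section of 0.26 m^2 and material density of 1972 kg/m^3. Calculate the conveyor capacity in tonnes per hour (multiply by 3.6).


7936.9056 t/h

Volumetric flow = speed * area
= 4.3 * 0.26 = 1.118 m^3/s
Mass flow = volumetric * density
= 1.118 * 1972 = 2204.696 kg/s
Convert to t/h: multiply by 3.6
Capacity = 2204.696 * 3.6
= 7936.9056 t/h


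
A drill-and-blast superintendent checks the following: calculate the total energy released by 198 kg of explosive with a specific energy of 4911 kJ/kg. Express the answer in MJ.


972.378 MJ

Energy = mass * specific_energy / 1000
= 198 * 4911 / 1000
= 972378 / 1000
= 972.378 MJ


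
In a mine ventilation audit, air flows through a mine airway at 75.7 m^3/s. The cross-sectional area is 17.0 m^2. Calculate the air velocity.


Velocity = flow rate / cross-sectional area
= 75.7 / 17.0
= 4.4529 m/s

4.4529 m/s


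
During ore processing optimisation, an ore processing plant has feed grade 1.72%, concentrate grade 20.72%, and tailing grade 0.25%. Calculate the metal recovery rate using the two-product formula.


Using the two-product formula:
R = 100 * c * (f - t) / (f * (c - t))
Numerator = 100 * 20.72 * (1.72 - 0.25)
= 100 * 20.72 * 1.47
= 3045.84
Denominator = 1.72 * (20.72 - 0.25)
= 1.72 * 20.47
= 35.2084
R = 3045.84 / 35.2084
= 86.5089%

86.5089%
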